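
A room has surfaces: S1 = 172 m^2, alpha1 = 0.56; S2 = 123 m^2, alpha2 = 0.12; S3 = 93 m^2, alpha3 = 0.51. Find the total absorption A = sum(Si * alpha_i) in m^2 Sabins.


172 * 0.56 = 96.32
123 * 0.12 = 14.76
93 * 0.51 = 47.43
A_total = 96.32 + 14.76 + 47.43 = 158.51 m^2


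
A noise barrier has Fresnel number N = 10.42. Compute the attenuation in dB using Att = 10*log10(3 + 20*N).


3 + 20*N = 3 + 20*10.42 = 211.4
Att = 10*log10(211.4) = 23.251 dB


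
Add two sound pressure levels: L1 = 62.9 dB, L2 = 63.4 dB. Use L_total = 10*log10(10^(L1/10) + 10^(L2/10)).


10^(62.9/10) = 1.94984e+06
10^(63.4/10) = 2.18776e+06
Sum = 1.94984e+06 + 2.18776e+06 = 4.1376e+06
L_total = 10*log10(4.1376e+06) = 66.167 dB


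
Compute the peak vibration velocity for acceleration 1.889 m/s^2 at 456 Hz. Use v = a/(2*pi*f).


omega = 2*pi*f = 2*pi*456 = 2865.13 rad/s
v = a / omega = 1.889 / 2865.13 = 0.00065931 m/s


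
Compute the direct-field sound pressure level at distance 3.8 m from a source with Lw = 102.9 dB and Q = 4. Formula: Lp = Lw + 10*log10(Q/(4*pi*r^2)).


4*pi*r^2 = 4*pi*3.8^2 = 181.458 m^2
Q / (4*pi*r^2) = 4 / 181.458 = 0.0220437
Lp = 102.9 + 10*log10(0.0220437) = 86.333 dB


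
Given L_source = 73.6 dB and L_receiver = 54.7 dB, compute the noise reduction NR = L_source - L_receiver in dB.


NR = L_source - L_receiver (difference between source and receiving room levels)
NR = 73.6 - 54.7 = 18.9 dB


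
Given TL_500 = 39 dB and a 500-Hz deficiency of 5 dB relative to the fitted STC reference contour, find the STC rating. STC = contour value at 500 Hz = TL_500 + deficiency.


By ASTM E413, STC = value of the fitted reference contour at 500 Hz.
Contour value at 500 Hz = TL_500 + deficiency = 39 + 5 = 44
STC = 44


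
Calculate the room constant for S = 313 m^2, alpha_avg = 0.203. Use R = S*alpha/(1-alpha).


R = 313 * 0.203 / (1 - 0.203) = 79.723 m^2


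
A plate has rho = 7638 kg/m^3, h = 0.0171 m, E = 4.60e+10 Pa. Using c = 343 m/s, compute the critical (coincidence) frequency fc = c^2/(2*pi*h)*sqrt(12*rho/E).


12*rho/E = 12*7638/4.60e+10 = 1.99252e-06
sqrt(12*rho/E) = sqrt(1.99252e-06) = 0.00141157
c^2/(2*pi*h) = 343^2/(2*pi*0.0171) = 1.095e+06
fc = 1.095e+06 * 0.00141157 = 1545.7 Hz


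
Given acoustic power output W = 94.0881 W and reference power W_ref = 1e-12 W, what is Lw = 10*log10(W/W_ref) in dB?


W / W_ref = 94.0881 / 1e-12 = 9.40881e+13
Lw = 10 * log10(9.40881e+13) = 139.74 dB


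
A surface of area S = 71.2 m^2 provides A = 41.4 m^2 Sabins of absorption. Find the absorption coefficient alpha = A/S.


Absorption coefficient = absorbed power / incident power
alpha = A / S = 41.4 / 71.2 = 0.58146


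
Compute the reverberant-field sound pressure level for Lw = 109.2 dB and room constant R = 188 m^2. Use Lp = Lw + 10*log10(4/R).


4/R = 4/188 = 0.0212766
Lp = 109.2 + 10*log10(0.0212766) = 92.479 dB


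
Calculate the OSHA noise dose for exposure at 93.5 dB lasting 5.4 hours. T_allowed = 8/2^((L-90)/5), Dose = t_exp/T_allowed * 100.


T_allowed = 8 / 2^((93.5 - 90)/5) = 4.92458 hr
Dose = 5.4 / 4.92458 * 100 = 109.65 %


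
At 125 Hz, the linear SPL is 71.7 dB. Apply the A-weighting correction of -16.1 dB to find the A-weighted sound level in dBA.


A-weighting table: 125 Hz -> -16.1 dB correction
SPL_A = SPL + correction = 71.7 + (-16.1) = 55.6 dBA


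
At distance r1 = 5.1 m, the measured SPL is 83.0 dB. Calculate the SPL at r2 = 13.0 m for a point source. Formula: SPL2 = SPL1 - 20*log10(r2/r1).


r2/r1 = 13.0/5.1 = 2.54902
Correction = 20*log10(2.54902) = 8.12746 dB
SPL2 = 83.0 - 8.12746 = 74.873 dB


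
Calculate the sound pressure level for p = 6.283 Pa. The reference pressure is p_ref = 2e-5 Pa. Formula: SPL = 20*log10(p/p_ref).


p / p_ref = 6.283 / 2e-5 = 314150
SPL = 20 * log10(314150) = 109.94 dB


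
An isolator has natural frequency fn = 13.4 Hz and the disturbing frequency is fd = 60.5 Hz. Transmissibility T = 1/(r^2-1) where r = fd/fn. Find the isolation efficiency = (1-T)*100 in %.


r = 60.5 / 13.4 = 4.51493
r^2 - 1 = 4.51493^2 - 1 = 19.3846
T = 1/19.3846 = 0.0515873
Efficiency = (1 - 0.0515873)*100 = 94.841 %


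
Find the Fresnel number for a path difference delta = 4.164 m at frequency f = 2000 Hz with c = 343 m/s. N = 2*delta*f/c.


N = 2*delta*f/c = 2*delta/lambda, where lambda = c/f
lambda = 343 / 2000 = 0.1715 m
N = 2 * 4.164 / 0.1715 = 48.56


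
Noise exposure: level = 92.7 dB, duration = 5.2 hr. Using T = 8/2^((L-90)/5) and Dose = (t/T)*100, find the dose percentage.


T_allowed = 8 / 2^((92.7 - 90)/5) = 5.50217 hr
Dose = 5.2 / 5.50217 * 100 = 94.508 %


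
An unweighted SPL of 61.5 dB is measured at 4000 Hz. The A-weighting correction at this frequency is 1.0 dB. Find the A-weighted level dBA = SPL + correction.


A-weighting table: 4000 Hz -> 1.0 dB correction
SPL_A = SPL + correction = 61.5 + (1.0) = 62.5 dBA


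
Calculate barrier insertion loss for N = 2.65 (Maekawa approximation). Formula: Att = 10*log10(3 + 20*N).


3 + 20*N = 3 + 20*2.65 = 56
Att = 10*log10(56) = 17.482 dB


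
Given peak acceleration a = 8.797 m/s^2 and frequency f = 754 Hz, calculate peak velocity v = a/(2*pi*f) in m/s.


omega = 2*pi*f = 2*pi*754 = 4737.52 rad/s
v = a / omega = 8.797 / 4737.52 = 0.0018569 m/s


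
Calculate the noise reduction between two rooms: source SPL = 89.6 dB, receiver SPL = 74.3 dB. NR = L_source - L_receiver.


NR = L_source - L_receiver (difference between source and receiving room levels)
NR = 89.6 - 74.3 = 15.3 dB


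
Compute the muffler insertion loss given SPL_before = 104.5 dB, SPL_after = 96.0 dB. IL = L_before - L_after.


Insertion loss = SPL without muffler - SPL with muffler
IL = 104.5 - 96.0 = 8.5 dB


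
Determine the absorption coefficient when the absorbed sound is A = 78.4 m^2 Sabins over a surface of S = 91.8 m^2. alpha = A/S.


Absorption coefficient = absorbed power / incident power
alpha = A / S = 78.4 / 91.8 = 0.85403


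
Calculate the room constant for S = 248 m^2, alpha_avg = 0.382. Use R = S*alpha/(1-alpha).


R = 248 * 0.382 / (1 - 0.382) = 153.29 m^2


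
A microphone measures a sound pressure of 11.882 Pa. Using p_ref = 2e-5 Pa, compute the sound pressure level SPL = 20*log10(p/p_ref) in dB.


p / p_ref = 11.882 / 2e-5 = 594100
SPL = 20 * log10(594100) = 115.48 dB


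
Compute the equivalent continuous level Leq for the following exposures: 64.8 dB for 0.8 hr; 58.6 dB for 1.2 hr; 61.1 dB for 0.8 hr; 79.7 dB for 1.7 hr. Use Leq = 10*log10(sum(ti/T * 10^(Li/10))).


T_total = 0.8 + 1.2 + 0.8 + 1.7 = 4.5 hr
(0.8/4.5) * 10^(64.8/10) = 536880
(1.2/4.5) * 10^(58.6/10) = 193183
(0.8/4.5) * 10^(61.1/10) = 229022
(1.7/4.5) * 10^(79.7/10) = 3.52563e+07
Sum = 536880 + 193183 + 229022 + 3.52563e+07 = 3.62154e+07
Leq = 10*log10(3.62154e+07) = 75.589 dB


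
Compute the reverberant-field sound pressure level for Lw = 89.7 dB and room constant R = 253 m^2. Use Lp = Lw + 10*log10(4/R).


4/R = 4/253 = 0.0158103
Lp = 89.7 + 10*log10(0.0158103) = 71.689 dB


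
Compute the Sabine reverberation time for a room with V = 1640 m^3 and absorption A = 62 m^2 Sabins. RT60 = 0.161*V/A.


RT60 = 0.161 * 1640 / 62 = 4.2587 s


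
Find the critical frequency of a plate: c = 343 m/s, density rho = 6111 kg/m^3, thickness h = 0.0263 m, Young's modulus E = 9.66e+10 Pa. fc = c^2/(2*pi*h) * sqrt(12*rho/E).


12*rho/E = 12*6111/9.66e+10 = 7.5913e-07
sqrt(12*rho/E) = sqrt(7.5913e-07) = 0.000871281
c^2/(2*pi*h) = 343^2/(2*pi*0.0263) = 711955
fc = 711955 * 0.000871281 = 620.31 Hz


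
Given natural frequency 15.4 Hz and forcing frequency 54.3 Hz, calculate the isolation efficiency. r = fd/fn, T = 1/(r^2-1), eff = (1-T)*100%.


r = 54.3 / 15.4 = 3.52597
r^2 - 1 = 3.52597^2 - 1 = 11.4325
T = 1/11.4325 = 0.0874699
Efficiency = (1 - 0.0874699)*100 = 91.253 %


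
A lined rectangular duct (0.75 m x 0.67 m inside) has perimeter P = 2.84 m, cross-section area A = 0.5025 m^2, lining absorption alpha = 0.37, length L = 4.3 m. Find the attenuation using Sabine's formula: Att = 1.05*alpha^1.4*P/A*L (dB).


alpha^1.4 = 0.37^1.4 = 0.248589
Attenuation rate = 1.05 * alpha^1.4 * P / A
= 1.05 * 0.248589 * 2.84 / 0.5025 = 1.47521 dB/m
Total Att = 1.47521 * 4.3 = 6.3434 dB


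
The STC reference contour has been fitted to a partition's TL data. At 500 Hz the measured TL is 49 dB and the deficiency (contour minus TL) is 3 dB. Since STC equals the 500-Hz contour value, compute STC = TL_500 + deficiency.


By ASTM E413, STC = value of the fitted reference contour at 500 Hz.
Contour value at 500 Hz = TL_500 + deficiency = 49 + 3 = 52
STC = 52


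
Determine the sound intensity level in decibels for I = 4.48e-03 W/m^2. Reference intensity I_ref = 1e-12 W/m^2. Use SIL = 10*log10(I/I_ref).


I / I_ref = 4.48e-03 / 1e-12 = 4.48e+09
SIL = 10 * log10(4.48e+09) = 96.513 dB


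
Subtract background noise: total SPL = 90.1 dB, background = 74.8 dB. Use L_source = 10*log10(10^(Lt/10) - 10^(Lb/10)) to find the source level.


10^(90.1/10) = 1.02329e+09
10^(74.8/10) = 3.01995e+07
Difference = 1.02329e+09 - 3.01995e+07 = 9.9309e+08
L_source = 10*log10(9.9309e+08) = 89.97 dB


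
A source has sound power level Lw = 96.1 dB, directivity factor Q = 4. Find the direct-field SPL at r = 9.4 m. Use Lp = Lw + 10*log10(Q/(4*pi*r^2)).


4*pi*r^2 = 4*pi*9.4^2 = 1110.36 m^2
Q / (4*pi*r^2) = 4 / 1110.36 = 0.00360244
Lp = 96.1 + 10*log10(0.00360244) = 71.666 dB


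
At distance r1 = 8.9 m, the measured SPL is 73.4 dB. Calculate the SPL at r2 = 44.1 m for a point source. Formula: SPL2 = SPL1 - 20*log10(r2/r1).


r2/r1 = 44.1/8.9 = 4.95506
Correction = 20*log10(4.95506) = 13.901 dB
SPL2 = 73.4 - 13.901 = 59.499 dB


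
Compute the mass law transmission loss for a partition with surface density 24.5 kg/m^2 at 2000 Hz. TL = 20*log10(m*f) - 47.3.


m * f = 24.5 * 2000 = 49000
20*log10(49000) = 93.8039 dB
TL = 93.8039 - 47.3 = 46.504 dB


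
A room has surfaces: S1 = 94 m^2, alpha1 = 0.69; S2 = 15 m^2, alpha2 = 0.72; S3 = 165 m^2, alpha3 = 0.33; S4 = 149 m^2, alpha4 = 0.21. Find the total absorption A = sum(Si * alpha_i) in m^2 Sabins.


94 * 0.69 = 64.86
15 * 0.72 = 10.8
165 * 0.33 = 54.45
149 * 0.21 = 31.29
A_total = 64.86 + 10.8 + 54.45 + 31.29 = 161.4 m^2


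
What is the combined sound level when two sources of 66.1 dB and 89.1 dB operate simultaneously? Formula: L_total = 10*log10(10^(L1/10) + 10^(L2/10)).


10^(66.1/10) = 4.0738e+06
10^(89.1/10) = 8.12831e+08
Sum = 4.0738e+06 + 8.12831e+08 = 8.16905e+08
L_total = 10*log10(8.16905e+08) = 89.122 dB


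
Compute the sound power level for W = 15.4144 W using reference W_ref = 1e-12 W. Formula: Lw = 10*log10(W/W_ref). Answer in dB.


W / W_ref = 15.4144 / 1e-12 = 1.54144e+13
Lw = 10 * log10(1.54144e+13) = 131.88 dB


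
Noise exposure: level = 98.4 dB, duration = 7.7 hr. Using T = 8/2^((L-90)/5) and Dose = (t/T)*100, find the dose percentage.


T_allowed = 8 / 2^((98.4 - 90)/5) = 2.49666 hr
Dose = 7.7 / 2.49666 * 100 = 308.41 %


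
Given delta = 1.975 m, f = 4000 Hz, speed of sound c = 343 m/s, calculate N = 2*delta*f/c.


N = 2*delta*f/c = 2*delta/lambda, where lambda = c/f
lambda = 343 / 4000 = 0.08575 m
N = 2 * 1.975 / 0.08575 = 46.064


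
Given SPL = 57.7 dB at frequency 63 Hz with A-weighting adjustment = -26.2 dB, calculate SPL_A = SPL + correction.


A-weighting table: 63 Hz -> -26.2 dB correction
SPL_A = SPL + correction = 57.7 + (-26.2) = 31.5 dBA


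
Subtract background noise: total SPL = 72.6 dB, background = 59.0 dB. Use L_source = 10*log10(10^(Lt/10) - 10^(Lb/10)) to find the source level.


10^(72.6/10) = 1.8197e+07
10^(59.0/10) = 794328
Difference = 1.8197e+07 - 794328 = 1.74027e+07
L_source = 10*log10(1.74027e+07) = 72.406 dB


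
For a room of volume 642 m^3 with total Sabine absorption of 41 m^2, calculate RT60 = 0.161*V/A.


RT60 = 0.161 * 642 / 41 = 2.521 s


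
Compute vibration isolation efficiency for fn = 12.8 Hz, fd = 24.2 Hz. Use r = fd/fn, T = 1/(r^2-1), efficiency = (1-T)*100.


r = 24.2 / 12.8 = 1.89062
r^2 - 1 = 1.89062^2 - 1 = 2.57444
T = 1/2.57444 = 0.388434
Efficiency = (1 - 0.388434)*100 = 61.157 %


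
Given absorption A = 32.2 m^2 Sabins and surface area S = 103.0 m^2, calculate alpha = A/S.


Absorption coefficient = absorbed power / incident power
alpha = A / S = 32.2 / 103.0 = 0.31262


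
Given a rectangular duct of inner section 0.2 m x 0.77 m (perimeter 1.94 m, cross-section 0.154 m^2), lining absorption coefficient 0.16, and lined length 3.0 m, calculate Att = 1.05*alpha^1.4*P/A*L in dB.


alpha^1.4 = 0.16^1.4 = 0.076872
Attenuation rate = 1.05 * alpha^1.4 * P / A
= 1.05 * 0.076872 * 1.94 / 0.154 = 1.01681 dB/m
Total Att = 1.01681 * 3.0 = 3.0504 dB


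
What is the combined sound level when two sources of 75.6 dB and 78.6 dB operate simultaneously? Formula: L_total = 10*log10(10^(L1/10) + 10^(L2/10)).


10^(75.6/10) = 3.63078e+07
10^(78.6/10) = 7.24436e+07
Sum = 3.63078e+07 + 7.24436e+07 = 1.08751e+08
L_total = 10*log10(1.08751e+08) = 80.364 dB


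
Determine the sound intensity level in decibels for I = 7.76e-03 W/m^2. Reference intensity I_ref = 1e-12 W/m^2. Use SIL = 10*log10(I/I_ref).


I / I_ref = 7.76e-03 / 1e-12 = 7.76e+09
SIL = 10 * log10(7.76e+09) = 98.899 dB


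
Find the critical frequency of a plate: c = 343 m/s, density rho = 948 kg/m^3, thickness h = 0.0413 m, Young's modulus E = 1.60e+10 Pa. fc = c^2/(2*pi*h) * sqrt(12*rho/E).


12*rho/E = 12*948/1.60e+10 = 7.11e-07
sqrt(12*rho/E) = sqrt(7.11e-07) = 0.000843208
c^2/(2*pi*h) = 343^2/(2*pi*0.0413) = 453376
fc = 453376 * 0.000843208 = 382.29 Hz


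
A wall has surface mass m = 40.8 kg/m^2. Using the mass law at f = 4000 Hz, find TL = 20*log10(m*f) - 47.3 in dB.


m * f = 40.8 * 4000 = 163200
20*log10(163200) = 104.254 dB
TL = 104.254 - 47.3 = 56.954 dB


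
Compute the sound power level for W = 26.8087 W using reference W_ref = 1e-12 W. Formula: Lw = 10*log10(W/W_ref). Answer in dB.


W / W_ref = 26.8087 / 1e-12 = 2.68087e+13
Lw = 10 * log10(2.68087e+13) = 134.28 dB


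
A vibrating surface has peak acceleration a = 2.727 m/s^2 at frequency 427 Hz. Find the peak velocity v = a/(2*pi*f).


omega = 2*pi*f = 2*pi*427 = 2682.92 rad/s
v = a / omega = 2.727 / 2682.92 = 0.0010164 m/s


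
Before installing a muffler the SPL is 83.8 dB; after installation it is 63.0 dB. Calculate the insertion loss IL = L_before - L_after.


Insertion loss = SPL without muffler - SPL with muffler
IL = 83.8 - 63.0 = 20.8 dB


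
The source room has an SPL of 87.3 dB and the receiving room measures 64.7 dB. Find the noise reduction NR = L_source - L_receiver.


NR = L_source - L_receiver (difference between source and receiving room levels)
NR = 87.3 - 64.7 = 22.6 dB


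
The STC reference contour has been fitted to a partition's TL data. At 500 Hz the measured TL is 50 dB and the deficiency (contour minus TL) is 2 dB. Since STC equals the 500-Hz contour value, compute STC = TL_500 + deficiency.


By ASTM E413, STC = value of the fitted reference contour at 500 Hz.
Contour value at 500 Hz = TL_500 + deficiency = 50 + 2 = 52
STC = 52


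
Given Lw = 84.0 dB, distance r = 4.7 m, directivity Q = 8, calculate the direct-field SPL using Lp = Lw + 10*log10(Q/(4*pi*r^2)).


4*pi*r^2 = 4*pi*4.7^2 = 277.591 m^2
Q / (4*pi*r^2) = 8 / 277.591 = 0.0288194
Lp = 84.0 + 10*log10(0.0288194) = 68.597 dB


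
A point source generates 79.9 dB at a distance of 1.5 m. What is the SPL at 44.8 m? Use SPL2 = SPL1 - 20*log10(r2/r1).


r2/r1 = 44.8/1.5 = 29.8667
Correction = 20*log10(29.8667) = 29.5037 dB
SPL2 = 79.9 - 29.5037 = 50.396 dB


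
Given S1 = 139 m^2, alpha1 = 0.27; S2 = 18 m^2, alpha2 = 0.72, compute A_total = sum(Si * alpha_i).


139 * 0.27 = 37.53
18 * 0.72 = 12.96
A_total = 37.53 + 12.96 = 50.49 m^2


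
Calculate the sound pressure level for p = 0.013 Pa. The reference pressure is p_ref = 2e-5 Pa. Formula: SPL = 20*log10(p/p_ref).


p / p_ref = 0.013 / 2e-5 = 650
SPL = 20 * log10(650) = 56.258 dB


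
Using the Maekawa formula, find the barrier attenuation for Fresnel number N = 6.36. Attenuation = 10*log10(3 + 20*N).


3 + 20*N = 3 + 20*6.36 = 130.2
Att = 10*log10(130.2) = 21.146 dB


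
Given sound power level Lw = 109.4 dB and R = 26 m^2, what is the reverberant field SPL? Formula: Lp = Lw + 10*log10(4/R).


4/R = 4/26 = 0.153846
Lp = 109.4 + 10*log10(0.153846) = 101.27 dB


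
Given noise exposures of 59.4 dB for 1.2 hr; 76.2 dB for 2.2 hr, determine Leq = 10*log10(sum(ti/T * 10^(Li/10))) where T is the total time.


T_total = 1.2 + 2.2 = 3.4 hr
(1.2/3.4) * 10^(59.4/10) = 307399
(2.2/3.4) * 10^(76.2/10) = 2.69739e+07
Sum = 307399 + 2.69739e+07 = 2.72813e+07
Leq = 10*log10(2.72813e+07) = 74.359 dB


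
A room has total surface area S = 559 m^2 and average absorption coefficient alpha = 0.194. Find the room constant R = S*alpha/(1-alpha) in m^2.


R = 559 * 0.194 / (1 - 0.194) = 134.55 m^2


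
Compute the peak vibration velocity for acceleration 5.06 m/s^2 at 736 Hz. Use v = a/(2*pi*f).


omega = 2*pi*f = 2*pi*736 = 4624.42 rad/s
v = a / omega = 5.06 / 4624.42 = 0.0010942 m/s


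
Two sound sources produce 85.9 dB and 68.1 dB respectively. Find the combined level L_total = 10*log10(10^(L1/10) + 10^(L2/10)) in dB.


10^(85.9/10) = 3.89045e+08
10^(68.1/10) = 6.45654e+06
Sum = 3.89045e+08 + 6.45654e+06 = 3.95502e+08
L_total = 10*log10(3.95502e+08) = 85.971 dB


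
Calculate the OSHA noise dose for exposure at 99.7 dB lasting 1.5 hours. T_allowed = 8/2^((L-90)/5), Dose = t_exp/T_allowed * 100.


T_allowed = 8 / 2^((99.7 - 90)/5) = 2.08493 hr
Dose = 1.5 / 2.08493 * 100 = 71.945 %


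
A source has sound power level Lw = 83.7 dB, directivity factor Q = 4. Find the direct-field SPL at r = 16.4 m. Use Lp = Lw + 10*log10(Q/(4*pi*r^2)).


4*pi*r^2 = 4*pi*16.4^2 = 3379.85 m^2
Q / (4*pi*r^2) = 4 / 3379.85 = 0.00118348
Lp = 83.7 + 10*log10(0.00118348) = 54.432 dB


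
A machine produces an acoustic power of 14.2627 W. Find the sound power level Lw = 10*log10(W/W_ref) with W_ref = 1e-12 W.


W / W_ref = 14.2627 / 1e-12 = 1.42627e+13
Lw = 10 * log10(1.42627e+13) = 131.54 dB


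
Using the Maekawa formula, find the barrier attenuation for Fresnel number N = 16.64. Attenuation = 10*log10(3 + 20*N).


3 + 20*N = 3 + 20*16.64 = 335.8
Att = 10*log10(335.8) = 25.261 dB


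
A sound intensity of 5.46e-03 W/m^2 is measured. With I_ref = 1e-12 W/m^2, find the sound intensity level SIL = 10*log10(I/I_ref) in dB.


I / I_ref = 5.46e-03 / 1e-12 = 5.46e+09
SIL = 10 * log10(5.46e+09) = 97.372 dB


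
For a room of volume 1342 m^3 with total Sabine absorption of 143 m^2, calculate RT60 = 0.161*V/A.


RT60 = 0.161 * 1342 / 143 = 1.5109 s


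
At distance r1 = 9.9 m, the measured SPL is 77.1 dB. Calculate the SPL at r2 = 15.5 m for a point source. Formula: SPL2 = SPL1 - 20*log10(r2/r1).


r2/r1 = 15.5/9.9 = 1.56566
Correction = 20*log10(1.56566) = 3.89395 dB
SPL2 = 77.1 - 3.89395 = 73.206 dB


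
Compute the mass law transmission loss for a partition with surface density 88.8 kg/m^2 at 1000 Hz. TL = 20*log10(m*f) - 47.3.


m * f = 88.8 * 1000 = 88800
20*log10(88800) = 98.9683 dB
TL = 98.9683 - 47.3 = 51.668 dB


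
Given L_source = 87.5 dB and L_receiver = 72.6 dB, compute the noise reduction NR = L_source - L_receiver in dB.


NR = L_source - L_receiver (difference between source and receiving room levels)
NR = 87.5 - 72.6 = 14.9 dB


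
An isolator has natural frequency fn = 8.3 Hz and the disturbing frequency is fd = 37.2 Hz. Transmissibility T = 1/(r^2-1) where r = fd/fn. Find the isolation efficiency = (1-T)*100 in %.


r = 37.2 / 8.3 = 4.48193
r^2 - 1 = 4.48193^2 - 1 = 19.0877
T = 1/19.0877 = 0.0523898
Efficiency = (1 - 0.0523898)*100 = 94.761 %


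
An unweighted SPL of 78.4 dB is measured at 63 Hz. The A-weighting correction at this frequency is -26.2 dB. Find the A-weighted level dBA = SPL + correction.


A-weighting table: 63 Hz -> -26.2 dB correction
SPL_A = SPL + correction = 78.4 + (-26.2) = 52.2 dBA


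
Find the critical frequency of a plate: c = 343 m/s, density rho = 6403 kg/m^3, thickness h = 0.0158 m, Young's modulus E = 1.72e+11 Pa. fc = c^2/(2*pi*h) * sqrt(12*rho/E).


12*rho/E = 12*6403/1.72e+11 = 4.46721e-07
sqrt(12*rho/E) = sqrt(4.46721e-07) = 0.000668372
c^2/(2*pi*h) = 343^2/(2*pi*0.0158) = 1.18509e+06
fc = 1.18509e+06 * 0.000668372 = 792.08 Hz


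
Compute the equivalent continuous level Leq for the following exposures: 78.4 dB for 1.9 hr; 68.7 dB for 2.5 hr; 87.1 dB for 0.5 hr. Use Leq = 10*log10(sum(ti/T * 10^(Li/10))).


T_total = 1.9 + 2.5 + 0.5 = 4.9 hr
(1.9/4.9) * 10^(78.4/10) = 2.68261e+07
(2.5/4.9) * 10^(68.7/10) = 3.7822e+06
(0.5/4.9) * 10^(87.1/10) = 5.23328e+07
Sum = 2.68261e+07 + 3.7822e+06 + 5.23328e+07 = 8.29411e+07
Leq = 10*log10(8.29411e+07) = 79.188 dB


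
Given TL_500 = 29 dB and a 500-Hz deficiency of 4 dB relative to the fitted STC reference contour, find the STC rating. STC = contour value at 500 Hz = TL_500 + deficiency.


By ASTM E413, STC = value of the fitted reference contour at 500 Hz.
Contour value at 500 Hz = TL_500 + deficiency = 29 + 4 = 33
STC = 33


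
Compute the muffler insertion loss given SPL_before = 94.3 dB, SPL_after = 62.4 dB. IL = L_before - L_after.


Insertion loss = SPL without muffler - SPL with muffler
IL = 94.3 - 62.4 = 31.9 dB


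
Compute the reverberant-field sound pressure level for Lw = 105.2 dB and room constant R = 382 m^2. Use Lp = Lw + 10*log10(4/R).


4/R = 4/382 = 0.0104712
Lp = 105.2 + 10*log10(0.0104712) = 85.4 dB


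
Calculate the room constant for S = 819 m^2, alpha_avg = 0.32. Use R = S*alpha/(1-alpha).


R = 819 * 0.32 / (1 - 0.32) = 385.41 m^2


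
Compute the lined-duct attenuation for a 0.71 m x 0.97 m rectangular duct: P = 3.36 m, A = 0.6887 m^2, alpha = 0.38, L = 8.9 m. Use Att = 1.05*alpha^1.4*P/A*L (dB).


alpha^1.4 = 0.38^1.4 = 0.258046
Attenuation rate = 1.05 * alpha^1.4 * P / A
= 1.05 * 0.258046 * 3.36 / 0.6887 = 1.32189 dB/m
Total Att = 1.32189 * 8.9 = 11.765 dB


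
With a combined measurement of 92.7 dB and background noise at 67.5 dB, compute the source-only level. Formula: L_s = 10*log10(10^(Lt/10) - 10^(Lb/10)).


10^(92.7/10) = 1.86209e+09
10^(67.5/10) = 5.62341e+06
Difference = 1.86209e+09 - 5.62341e+06 = 1.85647e+09
L_source = 10*log10(1.85647e+09) = 92.687 dB


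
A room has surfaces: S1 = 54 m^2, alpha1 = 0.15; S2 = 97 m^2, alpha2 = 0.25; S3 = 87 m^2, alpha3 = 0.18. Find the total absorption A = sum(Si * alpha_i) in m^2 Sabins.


54 * 0.15 = 8.1
97 * 0.25 = 24.25
87 * 0.18 = 15.66
A_total = 8.1 + 24.25 + 15.66 = 48.01 m^2


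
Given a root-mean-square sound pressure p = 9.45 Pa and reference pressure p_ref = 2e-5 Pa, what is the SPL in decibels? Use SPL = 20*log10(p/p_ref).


p / p_ref = 9.45 / 2e-5 = 472500
SPL = 20 * log10(472500) = 113.49 dB


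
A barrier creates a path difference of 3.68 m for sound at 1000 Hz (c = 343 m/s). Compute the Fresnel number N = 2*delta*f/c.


N = 2*delta*f/c = 2*delta/lambda, where lambda = c/f
lambda = 343 / 1000 = 0.343 m
N = 2 * 3.68 / 0.343 = 21.458


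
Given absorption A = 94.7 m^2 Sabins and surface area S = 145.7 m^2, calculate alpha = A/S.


Absorption coefficient = absorbed power / incident power
alpha = A / S = 94.7 / 145.7 = 0.64997


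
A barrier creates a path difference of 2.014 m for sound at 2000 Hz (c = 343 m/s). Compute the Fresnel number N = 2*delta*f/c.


N = 2*delta*f/c = 2*delta/lambda, where lambda = c/f
lambda = 343 / 2000 = 0.1715 m
N = 2 * 2.014 / 0.1715 = 23.487


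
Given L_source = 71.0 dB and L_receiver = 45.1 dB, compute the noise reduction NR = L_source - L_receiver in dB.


NR = L_source - L_receiver (difference between source and receiving room levels)
NR = 71.0 - 45.1 = 25.9 dB


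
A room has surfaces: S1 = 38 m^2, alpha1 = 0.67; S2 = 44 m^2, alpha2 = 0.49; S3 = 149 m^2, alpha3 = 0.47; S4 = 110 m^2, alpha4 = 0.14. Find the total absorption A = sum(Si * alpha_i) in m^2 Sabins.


38 * 0.67 = 25.46
44 * 0.49 = 21.56
149 * 0.47 = 70.03
110 * 0.14 = 15.4
A_total = 25.46 + 21.56 + 70.03 + 15.4 = 132.45 m^2


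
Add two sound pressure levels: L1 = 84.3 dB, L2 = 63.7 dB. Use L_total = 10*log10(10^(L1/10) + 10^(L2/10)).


10^(84.3/10) = 2.69153e+08
10^(63.7/10) = 2.34423e+06
Sum = 2.69153e+08 + 2.34423e+06 = 2.71497e+08
L_total = 10*log10(2.71497e+08) = 84.338 dB


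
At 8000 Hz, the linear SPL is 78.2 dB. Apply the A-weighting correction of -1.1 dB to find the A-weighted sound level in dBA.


A-weighting table: 8000 Hz -> -1.1 dB correction
SPL_A = SPL + correction = 78.2 + (-1.1) = 77.1 dBA


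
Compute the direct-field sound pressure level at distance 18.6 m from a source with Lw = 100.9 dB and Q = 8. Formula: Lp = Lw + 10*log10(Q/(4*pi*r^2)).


4*pi*r^2 = 4*pi*18.6^2 = 4347.46 m^2
Q / (4*pi*r^2) = 8 / 4347.46 = 0.00184015
Lp = 100.9 + 10*log10(0.00184015) = 73.549 dB


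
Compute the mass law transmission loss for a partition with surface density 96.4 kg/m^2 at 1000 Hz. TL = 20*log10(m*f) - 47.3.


m * f = 96.4 * 1000 = 96400
20*log10(96400) = 99.6815 dB
TL = 99.6815 - 47.3 = 52.382 dB


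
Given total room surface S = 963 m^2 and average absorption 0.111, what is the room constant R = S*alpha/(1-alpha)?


R = 963 * 0.111 / (1 - 0.111) = 120.24 m^2


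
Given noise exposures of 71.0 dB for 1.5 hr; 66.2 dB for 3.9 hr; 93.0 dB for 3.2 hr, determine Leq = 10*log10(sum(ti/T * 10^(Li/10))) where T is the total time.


T_total = 1.5 + 3.9 + 3.2 = 8.6 hr
(1.5/8.6) * 10^(71.0/10) = 2.1958e+06
(3.9/8.6) * 10^(66.2/10) = 1.89045e+06
(3.2/8.6) * 10^(93.0/10) = 7.42423e+08
Sum = 2.1958e+06 + 1.89045e+06 + 7.42423e+08 = 7.46509e+08
Leq = 10*log10(7.46509e+08) = 88.73 dB


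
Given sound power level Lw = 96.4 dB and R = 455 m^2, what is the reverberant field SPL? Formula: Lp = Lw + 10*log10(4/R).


4/R = 4/455 = 0.00879121
Lp = 96.4 + 10*log10(0.00879121) = 75.84 dB


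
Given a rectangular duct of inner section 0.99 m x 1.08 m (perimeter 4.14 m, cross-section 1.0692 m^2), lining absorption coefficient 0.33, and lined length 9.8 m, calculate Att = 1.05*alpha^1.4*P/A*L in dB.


alpha^1.4 = 0.33^1.4 = 0.211797
Attenuation rate = 1.05 * alpha^1.4 * P / A
= 1.05 * 0.211797 * 4.14 / 1.0692 = 0.861094 dB/m
Total Att = 0.861094 * 9.8 = 8.4387 dB


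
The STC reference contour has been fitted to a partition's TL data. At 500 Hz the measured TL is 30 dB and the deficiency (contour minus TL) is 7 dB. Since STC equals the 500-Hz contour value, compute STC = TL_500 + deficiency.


By ASTM E413, STC = value of the fitted reference contour at 500 Hz.
Contour value at 500 Hz = TL_500 + deficiency = 30 + 7 = 37
STC = 37


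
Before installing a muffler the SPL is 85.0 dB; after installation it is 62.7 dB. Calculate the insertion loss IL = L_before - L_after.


Insertion loss = SPL without muffler - SPL with muffler
IL = 85.0 - 62.7 = 22.3 dB


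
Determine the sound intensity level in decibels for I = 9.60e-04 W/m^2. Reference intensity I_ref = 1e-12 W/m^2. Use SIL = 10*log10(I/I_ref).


I / I_ref = 9.60e-04 / 1e-12 = 9.6e+08
SIL = 10 * log10(9.6e+08) = 89.823 dB


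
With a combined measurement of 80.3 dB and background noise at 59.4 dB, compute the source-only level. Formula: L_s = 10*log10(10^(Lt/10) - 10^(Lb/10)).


10^(80.3/10) = 1.07152e+08
10^(59.4/10) = 870964
Difference = 1.07152e+08 - 870964 = 1.06281e+08
L_source = 10*log10(1.06281e+08) = 80.265 dB


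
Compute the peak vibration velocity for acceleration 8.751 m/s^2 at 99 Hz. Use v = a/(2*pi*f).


omega = 2*pi*f = 2*pi*99 = 622.035 rad/s
v = a / omega = 8.751 / 622.035 = 0.014068 m/s


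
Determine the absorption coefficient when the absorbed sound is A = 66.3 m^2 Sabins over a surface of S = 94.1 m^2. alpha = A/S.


Absorption coefficient = absorbed power / incident power
alpha = A / S = 66.3 / 94.1 = 0.70457


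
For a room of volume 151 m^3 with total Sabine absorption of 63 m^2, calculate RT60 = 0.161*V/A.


RT60 = 0.161 * 151 / 63 = 0.38589 s


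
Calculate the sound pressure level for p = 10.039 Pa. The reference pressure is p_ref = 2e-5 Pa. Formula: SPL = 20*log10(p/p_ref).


p / p_ref = 10.039 / 2e-5 = 501950
SPL = 20 * log10(501950) = 114.01 dB


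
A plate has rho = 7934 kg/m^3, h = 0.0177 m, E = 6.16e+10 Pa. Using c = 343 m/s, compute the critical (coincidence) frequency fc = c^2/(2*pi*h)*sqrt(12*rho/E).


12*rho/E = 12*7934/6.16e+10 = 1.54558e-06
sqrt(12*rho/E) = sqrt(1.54558e-06) = 0.00124321
c^2/(2*pi*h) = 343^2/(2*pi*0.0177) = 1.05788e+06
fc = 1.05788e+06 * 0.00124321 = 1315.2 Hz


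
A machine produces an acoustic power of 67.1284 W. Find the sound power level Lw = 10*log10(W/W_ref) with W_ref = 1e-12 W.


W / W_ref = 67.1284 / 1e-12 = 6.71284e+13
Lw = 10 * log10(6.71284e+13) = 138.27 dB


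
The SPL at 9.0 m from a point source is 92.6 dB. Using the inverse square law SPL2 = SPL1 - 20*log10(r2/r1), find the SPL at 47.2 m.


r2/r1 = 47.2/9.0 = 5.24444
Correction = 20*log10(5.24444) = 14.394 dB
SPL2 = 92.6 - 14.394 = 78.206 dB


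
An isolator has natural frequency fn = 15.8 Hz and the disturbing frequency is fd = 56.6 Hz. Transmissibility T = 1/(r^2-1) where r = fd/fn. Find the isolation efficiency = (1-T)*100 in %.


r = 56.6 / 15.8 = 3.58228
r^2 - 1 = 3.58228^2 - 1 = 11.8327
T = 1/11.8327 = 0.0845116
Efficiency = (1 - 0.0845116)*100 = 91.549 %


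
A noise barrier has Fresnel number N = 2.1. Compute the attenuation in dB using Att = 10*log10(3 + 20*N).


3 + 20*N = 3 + 20*2.1 = 45
Att = 10*log10(45) = 16.532 dB


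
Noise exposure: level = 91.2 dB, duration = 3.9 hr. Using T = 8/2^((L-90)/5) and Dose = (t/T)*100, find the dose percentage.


T_allowed = 8 / 2^((91.2 - 90)/5) = 6.77396 hr
Dose = 3.9 / 6.77396 * 100 = 57.573 %


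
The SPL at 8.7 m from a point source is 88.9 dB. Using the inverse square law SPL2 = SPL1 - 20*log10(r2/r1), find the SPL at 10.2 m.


r2/r1 = 10.2/8.7 = 1.17241
Correction = 20*log10(1.17241) = 1.38159 dB
SPL2 = 88.9 - 1.38159 = 87.518 dB


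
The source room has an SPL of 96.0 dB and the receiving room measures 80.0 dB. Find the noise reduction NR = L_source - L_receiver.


NR = L_source - L_receiver (difference between source and receiving room levels)
NR = 96.0 - 80.0 = 16 dB


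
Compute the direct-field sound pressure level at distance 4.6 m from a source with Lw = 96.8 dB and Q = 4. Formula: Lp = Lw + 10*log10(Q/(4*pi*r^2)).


4*pi*r^2 = 4*pi*4.6^2 = 265.904 m^2
Q / (4*pi*r^2) = 4 / 265.904 = 0.015043
Lp = 96.8 + 10*log10(0.015043) = 78.573 dB


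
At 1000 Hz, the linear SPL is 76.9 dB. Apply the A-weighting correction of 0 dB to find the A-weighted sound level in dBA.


A-weighting table: 1000 Hz -> 0 dB correction
SPL_A = SPL + correction = 76.9 + (0) = 76.9 dBA


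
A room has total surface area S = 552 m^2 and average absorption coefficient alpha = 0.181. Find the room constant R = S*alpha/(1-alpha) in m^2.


R = 552 * 0.181 / (1 - 0.181) = 121.99 m^2


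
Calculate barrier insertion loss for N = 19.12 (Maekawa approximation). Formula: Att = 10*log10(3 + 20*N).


3 + 20*N = 3 + 20*19.12 = 385.4
Att = 10*log10(385.4) = 25.859 dB


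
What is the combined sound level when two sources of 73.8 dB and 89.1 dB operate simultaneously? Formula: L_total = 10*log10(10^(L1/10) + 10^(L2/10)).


10^(73.8/10) = 2.39883e+07
10^(89.1/10) = 8.12831e+08
Sum = 2.39883e+07 + 8.12831e+08 = 8.36819e+08
L_total = 10*log10(8.36819e+08) = 89.226 dB


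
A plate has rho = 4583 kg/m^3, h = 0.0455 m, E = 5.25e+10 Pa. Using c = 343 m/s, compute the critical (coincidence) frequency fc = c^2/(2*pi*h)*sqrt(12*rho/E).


12*rho/E = 12*4583/5.25e+10 = 1.04754e-06
sqrt(12*rho/E) = sqrt(1.04754e-06) = 0.00102349
c^2/(2*pi*h) = 343^2/(2*pi*0.0455) = 411526
fc = 411526 * 0.00102349 = 421.19 Hz


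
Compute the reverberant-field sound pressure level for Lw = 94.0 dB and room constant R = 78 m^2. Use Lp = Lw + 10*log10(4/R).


4/R = 4/78 = 0.0512821
Lp = 94.0 + 10*log10(0.0512821) = 81.1 dB


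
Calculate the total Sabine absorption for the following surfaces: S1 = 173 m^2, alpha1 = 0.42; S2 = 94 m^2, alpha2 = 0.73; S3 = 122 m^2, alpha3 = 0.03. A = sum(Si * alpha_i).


173 * 0.42 = 72.66
94 * 0.73 = 68.62
122 * 0.03 = 3.66
A_total = 72.66 + 68.62 + 3.66 = 144.94 m^2


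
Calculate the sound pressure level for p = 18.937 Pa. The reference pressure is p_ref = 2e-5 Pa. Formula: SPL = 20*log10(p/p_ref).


p / p_ref = 18.937 / 2e-5 = 946850
SPL = 20 * log10(946850) = 119.53 dB


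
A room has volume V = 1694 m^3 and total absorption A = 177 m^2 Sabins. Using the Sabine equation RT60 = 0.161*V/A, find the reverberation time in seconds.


RT60 = 0.161 * 1694 / 177 = 1.5409 s


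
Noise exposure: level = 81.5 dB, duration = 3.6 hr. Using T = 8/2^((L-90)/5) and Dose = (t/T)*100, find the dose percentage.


T_allowed = 8 / 2^((81.5 - 90)/5) = 25.9921 hr
Dose = 3.6 / 25.9921 * 100 = 13.85 %


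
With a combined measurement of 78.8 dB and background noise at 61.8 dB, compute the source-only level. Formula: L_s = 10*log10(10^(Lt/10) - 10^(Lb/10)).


10^(78.8/10) = 7.58578e+07
10^(61.8/10) = 1.51356e+06
Difference = 7.58578e+07 - 1.51356e+06 = 7.43442e+07
L_source = 10*log10(7.43442e+07) = 78.712 dB


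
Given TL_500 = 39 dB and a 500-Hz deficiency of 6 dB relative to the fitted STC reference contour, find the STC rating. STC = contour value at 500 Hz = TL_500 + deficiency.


By ASTM E413, STC = value of the fitted reference contour at 500 Hz.
Contour value at 500 Hz = TL_500 + deficiency = 39 + 6 = 45
STC = 45


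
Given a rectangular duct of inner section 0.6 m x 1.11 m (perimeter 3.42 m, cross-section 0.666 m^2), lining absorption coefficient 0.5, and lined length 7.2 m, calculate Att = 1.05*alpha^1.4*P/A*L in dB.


alpha^1.4 = 0.5^1.4 = 0.378929
Attenuation rate = 1.05 * alpha^1.4 * P / A
= 1.05 * 0.378929 * 3.42 / 0.666 = 2.04314 dB/m
Total Att = 2.04314 * 7.2 = 14.711 dB


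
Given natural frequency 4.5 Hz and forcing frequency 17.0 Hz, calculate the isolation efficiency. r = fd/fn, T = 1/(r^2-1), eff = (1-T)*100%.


r = 17.0 / 4.5 = 3.77778
r^2 - 1 = 3.77778^2 - 1 = 13.2716
T = 1/13.2716 = 0.0753489
Efficiency = (1 - 0.0753489)*100 = 92.465 %


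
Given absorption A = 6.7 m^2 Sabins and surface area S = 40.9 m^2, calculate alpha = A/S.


Absorption coefficient = absorbed power / incident power
alpha = A / S = 6.7 / 40.9 = 0.16381


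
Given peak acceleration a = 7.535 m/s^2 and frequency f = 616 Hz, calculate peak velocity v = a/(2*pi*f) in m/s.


omega = 2*pi*f = 2*pi*616 = 3870.44 rad/s
v = a / omega = 7.535 / 3870.44 = 0.0019468 m/s


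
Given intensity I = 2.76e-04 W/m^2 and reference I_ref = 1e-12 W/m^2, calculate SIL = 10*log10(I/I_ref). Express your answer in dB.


I / I_ref = 2.76e-04 / 1e-12 = 2.76e+08
SIL = 10 * log10(2.76e+08) = 84.409 dB


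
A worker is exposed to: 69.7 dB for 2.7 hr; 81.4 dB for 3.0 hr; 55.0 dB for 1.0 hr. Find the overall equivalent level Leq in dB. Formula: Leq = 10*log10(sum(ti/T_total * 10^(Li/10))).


T_total = 2.7 + 3.0 + 1.0 = 6.7 hr
(2.7/6.7) * 10^(69.7/10) = 3.76088e+06
(3.0/6.7) * 10^(81.4/10) = 6.18083e+07
(1.0/6.7) * 10^(55.0/10) = 47198.2
Sum = 3.76088e+06 + 6.18083e+07 + 47198.2 = 6.56164e+07
Leq = 10*log10(6.56164e+07) = 78.17 dB


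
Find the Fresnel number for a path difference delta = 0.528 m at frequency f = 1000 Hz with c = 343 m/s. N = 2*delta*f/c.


N = 2*delta*f/c = 2*delta/lambda, where lambda = c/f
lambda = 343 / 1000 = 0.343 m
N = 2 * 0.528 / 0.343 = 3.0787


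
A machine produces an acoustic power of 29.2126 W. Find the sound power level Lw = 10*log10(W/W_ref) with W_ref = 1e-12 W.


W / W_ref = 29.2126 / 1e-12 = 2.92126e+13
Lw = 10 * log10(2.92126e+13) = 134.66 dB


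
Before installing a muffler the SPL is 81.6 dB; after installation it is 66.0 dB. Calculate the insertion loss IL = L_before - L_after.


Insertion loss = SPL without muffler - SPL with muffler
IL = 81.6 - 66.0 = 15.6 dB


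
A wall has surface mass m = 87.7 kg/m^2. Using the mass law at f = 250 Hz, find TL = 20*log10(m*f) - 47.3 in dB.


m * f = 87.7 * 250 = 21925
20*log10(21925) = 86.8188 dB
TL = 86.8188 - 47.3 = 39.519 dB


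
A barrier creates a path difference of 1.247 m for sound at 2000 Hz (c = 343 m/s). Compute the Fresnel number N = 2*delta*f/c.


N = 2*delta*f/c = 2*delta/lambda, where lambda = c/f
lambda = 343 / 2000 = 0.1715 m
N = 2 * 1.247 / 0.1715 = 14.542


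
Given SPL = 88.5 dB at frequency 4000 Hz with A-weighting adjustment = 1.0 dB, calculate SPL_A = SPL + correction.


A-weighting table: 4000 Hz -> 1.0 dB correction
SPL_A = SPL + correction = 88.5 + (1.0) = 89.5 dBA


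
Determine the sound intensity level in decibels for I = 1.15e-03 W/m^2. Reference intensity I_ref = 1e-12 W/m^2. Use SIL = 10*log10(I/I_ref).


I / I_ref = 1.15e-03 / 1e-12 = 1.15e+09
SIL = 10 * log10(1.15e+09) = 90.607 dB


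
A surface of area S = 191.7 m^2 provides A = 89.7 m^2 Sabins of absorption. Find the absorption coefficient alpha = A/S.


Absorption coefficient = absorbed power / incident power
alpha = A / S = 89.7 / 191.7 = 0.46792


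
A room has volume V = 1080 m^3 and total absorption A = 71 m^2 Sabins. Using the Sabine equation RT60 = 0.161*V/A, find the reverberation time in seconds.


RT60 = 0.161 * 1080 / 71 = 2.449 s


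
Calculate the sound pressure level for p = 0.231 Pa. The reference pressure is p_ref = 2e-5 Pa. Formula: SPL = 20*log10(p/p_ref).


p / p_ref = 0.231 / 2e-5 = 11550
SPL = 20 * log10(11550) = 81.252 dB


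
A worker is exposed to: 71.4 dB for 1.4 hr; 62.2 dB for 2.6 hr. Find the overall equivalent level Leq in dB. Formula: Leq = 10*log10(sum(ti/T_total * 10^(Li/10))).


T_total = 1.4 + 2.6 = 4.0 hr
(1.4/4.0) * 10^(71.4/10) = 4.83134e+06
(2.6/4.0) * 10^(62.2/10) = 1.07873e+06
Sum = 4.83134e+06 + 1.07873e+06 = 5.91007e+06
Leq = 10*log10(5.91007e+06) = 67.716 dB


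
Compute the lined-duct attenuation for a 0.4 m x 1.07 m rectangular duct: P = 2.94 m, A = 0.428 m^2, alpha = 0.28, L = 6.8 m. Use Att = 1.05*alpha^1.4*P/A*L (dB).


alpha^1.4 = 0.28^1.4 = 0.168276
Attenuation rate = 1.05 * alpha^1.4 * P / A
= 1.05 * 0.168276 * 2.94 / 0.428 = 1.21371 dB/m
Total Att = 1.21371 * 6.8 = 8.2532 dB


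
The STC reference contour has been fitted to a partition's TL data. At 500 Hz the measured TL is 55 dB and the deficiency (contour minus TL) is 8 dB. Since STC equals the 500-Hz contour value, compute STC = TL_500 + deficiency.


By ASTM E413, STC = value of the fitted reference contour at 500 Hz.
Contour value at 500 Hz = TL_500 + deficiency = 55 + 8 = 63
STC = 63


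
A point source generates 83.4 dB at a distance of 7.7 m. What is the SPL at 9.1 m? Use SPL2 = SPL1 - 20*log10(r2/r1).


r2/r1 = 9.1/7.7 = 1.18182
Correction = 20*log10(1.18182) = 1.45103 dB
SPL2 = 83.4 - 1.45103 = 81.949 dB


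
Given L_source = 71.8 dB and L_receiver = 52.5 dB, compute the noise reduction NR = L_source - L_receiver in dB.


NR = L_source - L_receiver (difference between source and receiving room levels)
NR = 71.8 - 52.5 = 19.3 dB


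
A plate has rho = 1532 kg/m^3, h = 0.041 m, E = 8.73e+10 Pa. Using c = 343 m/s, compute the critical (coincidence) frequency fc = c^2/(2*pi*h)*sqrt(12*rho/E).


12*rho/E = 12*1532/8.73e+10 = 2.10584e-07
sqrt(12*rho/E) = sqrt(2.10584e-07) = 0.000458894
c^2/(2*pi*h) = 343^2/(2*pi*0.041) = 456693
fc = 456693 * 0.000458894 = 209.57 Hz


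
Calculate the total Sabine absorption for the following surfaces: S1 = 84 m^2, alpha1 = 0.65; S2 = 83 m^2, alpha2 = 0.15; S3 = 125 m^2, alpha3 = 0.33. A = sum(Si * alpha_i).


84 * 0.65 = 54.6
83 * 0.15 = 12.45
125 * 0.33 = 41.25
A_total = 54.6 + 12.45 + 41.25 = 108.3 m^2
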